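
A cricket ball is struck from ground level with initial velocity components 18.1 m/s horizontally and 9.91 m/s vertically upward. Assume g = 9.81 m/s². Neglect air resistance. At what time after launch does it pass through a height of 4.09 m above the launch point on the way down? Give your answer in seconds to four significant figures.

Set y = v_y0 t − ½ g t² = 4.09: 4.905 t² − 9.910 t + 4.09 = 0.
t = [9.910 ± √(9.910² − 2·9.81·4.09)] / 9.81 = (9.910 ± 4.238) / 9.81, so t = 0.5782 s or t = 1.442 s.
The descending-branch root is 1.442 s.

1.442 s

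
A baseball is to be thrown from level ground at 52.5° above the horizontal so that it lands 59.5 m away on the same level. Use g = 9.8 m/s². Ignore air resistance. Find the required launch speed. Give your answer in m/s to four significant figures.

24.57 m/s

On level ground R = v₀² sin 2θ / g ⇒ v₀ = √(gR / sin 2θ).
v₀ = √(9.80 × 59.5 / sin 105.0°) = √(583.1 / 0.9659) = √603.67 = 24.57 m/s.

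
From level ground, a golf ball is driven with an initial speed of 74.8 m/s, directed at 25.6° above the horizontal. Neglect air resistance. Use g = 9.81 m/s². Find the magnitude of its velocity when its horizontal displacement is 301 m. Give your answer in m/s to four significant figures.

Resolve: vₓ = 74.80 cos 25.6° = 67.46 m/s and v_y0 = 74.80 sin 25.6° = 32.32 m/s.
Time to reach x = 301 m: t = x/vₓ = 301/67.46 = 4.462 s.
Vertical velocity there: v_y = v_y0 − g t = 32.32 − 9.81 × 4.462 = −11.45 m/s.
Speed: √(vₓ² + v_y²) = √(67.46² + 11.45²) = 68.42 m/s.

68.42 m/s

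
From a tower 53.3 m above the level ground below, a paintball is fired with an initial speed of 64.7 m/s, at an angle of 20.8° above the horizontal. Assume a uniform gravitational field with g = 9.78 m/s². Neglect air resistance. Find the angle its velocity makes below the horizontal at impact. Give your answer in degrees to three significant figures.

Horizontal component vₓ = 64.70 cos 20.8° = 60.48 m/s; vertical v_y0 = 64.70 sin 20.8° = 22.98 m/s.
With up positive and y = 0 at the ground: y(t) = 53.3 + (22.98) t − 4.890 t². Setting y = 0 and taking the positive root: t = [22.98 + √(22.98² + 2·9.78·53.3)] / 9.78 = (22.98 + 39.63) / 9.78 = 6.401 s.
At impact: v_y = v_y0 − g t = −39.63 m/s; vₓ = 60.48 m/s.
Angle below horizontal: arctan(|v_y|/vₓ) = arctan(39.63/60.48) = 33.23°.

33.2°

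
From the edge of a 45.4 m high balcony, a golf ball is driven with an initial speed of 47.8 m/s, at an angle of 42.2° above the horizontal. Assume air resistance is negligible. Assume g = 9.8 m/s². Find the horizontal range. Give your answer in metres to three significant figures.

274 m

Resolve: vₓ = 47.80 cos 42.2° = 35.41 m/s and v_y0 = 47.80 sin 42.2° = 32.11 m/s.
With up positive and y = 0 at the ground: y(t) = 45.4 + (32.11) t − 4.900 t². Setting y = 0 and taking the positive root: t = [32.11 + √(32.11² + 2·9.80·45.4)] / 9.80 = (32.11 + 43.83) / 9.80 = 7.748 s.
Horizontal distance: R = vₓ t = 35.41 × 7.748 = 274.4 m.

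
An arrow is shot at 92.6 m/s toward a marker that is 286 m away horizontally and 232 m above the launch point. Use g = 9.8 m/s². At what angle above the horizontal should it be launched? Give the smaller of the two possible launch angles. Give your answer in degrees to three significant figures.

Trajectory: y = x tanθ − g x² (1 + tan²θ)/(2v₀²). With x = 286, y = 232, v₀ = 92.6, g = 9.80:
46.74 tan²θ − 286 tanθ + (278.7) = 0.
tanθ = [286 ± √(286² − 4 × 46.74 × (278.7))] / (2 × 46.74) = (286 ± 172.3) / 93.48, giving tanθ = 1.216 or 4.902.
θ = 50.58° or 78.47°; the smaller is 50.58°.

50.6°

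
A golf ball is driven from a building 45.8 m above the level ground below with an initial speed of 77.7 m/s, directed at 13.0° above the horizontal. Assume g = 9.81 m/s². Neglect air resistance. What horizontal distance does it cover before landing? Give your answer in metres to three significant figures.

vₓ = 77.70 cos 13.0° = 75.71 m/s; v_y0 = 77.70 sin 13.0° = 17.48 m/s.
The projectile lands when y = 45.8 + (17.48) t − ½·9.81·t² = 0. Positive root: t = (17.48 + √(17.48² + 2·9.81·45.8)) / 9.81 = (17.48 + 34.70) / 9.81 = 5.319 s.
Horizontal distance: R = vₓ t = 75.71 × 5.319 = 402.7 m.

403 m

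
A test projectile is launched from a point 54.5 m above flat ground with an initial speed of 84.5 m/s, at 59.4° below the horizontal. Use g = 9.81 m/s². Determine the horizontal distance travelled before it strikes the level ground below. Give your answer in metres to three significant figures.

30.7 m

Components: vₓ = 84.50 cos 59.4° = 43.01 m/s, v_y0 = −72.73 m/s (downward).
The projectile lands when y = 54.5 + (−72.73) t − ½·9.81·t² = 0. Positive root: t = (−72.73 + √(72.73² + 2·9.81·54.5)) / 9.81 = (−72.73 + 79.75) / 9.81 = 0.7149 s.
Horizontal distance: R = vₓ t = 43.01 × 0.7149 = 30.75 m.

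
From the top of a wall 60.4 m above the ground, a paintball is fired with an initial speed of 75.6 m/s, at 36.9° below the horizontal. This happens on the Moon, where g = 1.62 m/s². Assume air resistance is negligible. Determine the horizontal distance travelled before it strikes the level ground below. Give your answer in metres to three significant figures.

vₓ = 75.60 cos 36.9° = 60.46 m/s; v_y0 = −45.39 m/s (downward).
The projectile lands when y = 60.4 + (−45.39) t − ½·1.62·t² = 0. Positive root: t = (−45.39 + √(45.39² + 2·1.62·60.4)) / 1.62 = (−45.39 + 47.50) / 1.62 = 1.300 s.
Horizontal distance: R = vₓ t = 60.46 × 1.300 = 78.62 m.

78.6 m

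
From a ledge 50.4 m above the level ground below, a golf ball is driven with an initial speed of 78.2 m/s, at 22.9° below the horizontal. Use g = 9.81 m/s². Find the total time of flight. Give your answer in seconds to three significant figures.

1.36 s

vₓ = 78.20 cos 22.9° = 72.04 m/s; v_y0 = −30.43 m/s (downward).
The projectile lands when y = 50.4 + (−30.43) t − ½·9.81·t² = 0. Positive root: t = (−30.43 + √(30.43² + 2·9.81·50.4)) / 9.81 = (−30.43 + 43.76) / 9.81 = 1.359 s.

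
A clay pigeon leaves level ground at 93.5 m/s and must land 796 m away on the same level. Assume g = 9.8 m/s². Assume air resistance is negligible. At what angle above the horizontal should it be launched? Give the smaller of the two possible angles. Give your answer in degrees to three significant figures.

31.6°

Level-ground range R = v₀² sin(2θ)/g ⇒ sin(2θ) = gR/v₀² = 9.80 × 796 / 93.5² = 0.8923.
2θ = 63.17° or 180° − 63.17° = 116.8°, so θ = 31.58° or 58.42°.
The smaller angle is 31.58°.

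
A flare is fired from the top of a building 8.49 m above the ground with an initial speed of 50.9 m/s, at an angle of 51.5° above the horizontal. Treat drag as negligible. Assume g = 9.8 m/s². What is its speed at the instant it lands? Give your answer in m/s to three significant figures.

52.5 m/s

Resolve: vₓ = 50.90 cos 51.5° = 31.69 m/s and v_y0 = 50.90 sin 51.5° = 39.83 m/s.
With up positive and y = 0 at the ground: y(t) = 8.49 + (39.83) t − 4.900 t². Setting y = 0 and taking the positive root: t = [39.83 + √(39.83² + 2·9.80·8.49)] / 9.80 = (39.83 + 41.87) / 9.80 = 8.337 s.
Vertical velocity at impact: v_y = v_y0 − g t = 39.83 − 9.80 × 8.337 = −41.87 m/s.
Speed: |v| = √(vₓ² + v_y²) = √(31.69² + 41.87²) = 52.51 m/s.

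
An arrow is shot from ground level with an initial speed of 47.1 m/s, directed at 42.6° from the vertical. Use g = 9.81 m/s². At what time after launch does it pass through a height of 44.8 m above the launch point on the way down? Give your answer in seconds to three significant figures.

Horizontal component vₓ = 47.10 sin 42.6° = 31.88 m/s; vertical v_y0 = 47.10 cos 42.6° = 34.67 m/s.
Height y(t) = 34.67 t − 4.905 t² = 44.8 gives 4.905 t² − 34.67 t + 44.8 = 0.
t = [34.67 ± √(34.67² − 2·9.81·44.8)] / 9.81 = (34.67 ± 17.97) / 9.81, so t = 1.702 s or t = 5.366 s.
The descending-branch root is 5.366 s.

5.37 s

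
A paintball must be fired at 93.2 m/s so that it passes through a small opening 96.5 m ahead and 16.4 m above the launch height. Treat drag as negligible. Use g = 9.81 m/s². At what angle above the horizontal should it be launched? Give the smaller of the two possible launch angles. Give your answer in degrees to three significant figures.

Trajectory: y = x tanθ − g x² (1 + tan²θ)/(2v₀²). With x = 96.5, y = 16.4, v₀ = 93.2, g = 9.81:
5.258 tan²θ − 96.5 tanθ + (21.66) = 0.
tanθ = [96.5 ± √(96.5² − 4 × 5.258 × (21.66))] / (2 × 5.258) = (96.5 ± 94.11) / 10.52, giving tanθ = 0.2273 or 18.12.
θ = 12.80° or 86.84°; the smaller is 12.80°.

12.8°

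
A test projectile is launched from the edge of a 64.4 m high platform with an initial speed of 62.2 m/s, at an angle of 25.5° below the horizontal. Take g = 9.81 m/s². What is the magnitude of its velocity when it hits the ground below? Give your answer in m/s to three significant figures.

Horizontal component vₓ = 62.20 cos 25.5° = 56.14 m/s; vertical v_y0 = −26.78 m/s (downward).
Vertical motion (up positive, ground at y = 0): 4.905 t² − (−26.78) t − 64.4 = 0, so t = (−26.78 + √(26.78² + 2·9.81·64.4)) / 9.81 = (−26.78 + 44.50) / 9.81 = 1.807 s.
Vertical velocity at impact: v_y = v_y0 − g t = −26.78 − 9.81 × 1.807 = −44.50 m/s.
Speed: |v| = √(vₓ² + v_y²) = √(56.14² + 44.50²) = 71.64 m/s.

71.6 m/s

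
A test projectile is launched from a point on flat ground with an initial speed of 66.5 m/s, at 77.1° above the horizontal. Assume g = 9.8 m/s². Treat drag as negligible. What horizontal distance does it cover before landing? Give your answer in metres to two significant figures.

200 m

Components: vₓ = 66.50 cos 77.1° = 14.85 m/s, v_y0 = 66.50 sin 77.1° = 64.82 m/s.
Time aloft: T = 2 v_y0 / g = 2 × 64.82 / 9.80 = 13.23 s.
Range: R = vₓ T = 14.85 × 13.23 = 196.4 m.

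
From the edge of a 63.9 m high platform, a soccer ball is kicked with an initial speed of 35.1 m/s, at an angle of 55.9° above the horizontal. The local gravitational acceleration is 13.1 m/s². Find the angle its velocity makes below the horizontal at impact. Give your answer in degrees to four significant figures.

68.59°

vₓ = 35.10 cos 55.9° = 19.68 m/s; v_y0 = 35.10 sin 55.9° = 29.06 m/s.
With up positive and y = 0 at the ground: y(t) = 63.9 + (29.06) t − 6.550 t². Setting y = 0 and taking the positive root: t = [29.06 + √(29.06² + 2·13.1·63.9)] / 13.1 = (29.06 + 50.19) / 13.1 = 6.050 s.
At impact: v_y = v_y0 − g t = −50.19 m/s; vₓ = 19.68 m/s.
Angle below horizontal: arctan(|v_y|/vₓ) = arctan(50.19/19.68) = 68.59°.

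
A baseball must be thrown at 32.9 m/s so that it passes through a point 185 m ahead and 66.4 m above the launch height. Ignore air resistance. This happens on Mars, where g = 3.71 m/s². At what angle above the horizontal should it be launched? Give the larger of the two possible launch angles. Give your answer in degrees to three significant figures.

Trajectory: y = x tanθ − g x² (1 + tan²θ)/(2v₀²). With x = 185, y = 66.4, v₀ = 32.9, g = 3.71:
58.65 tan²θ − 185 tanθ + (125.1) = 0.
tanθ = [185 ± √(185² − 4 × 58.65 × (125.1))] / (2 × 58.65) = (185 ± 69.90) / 117.3, giving tanθ = 0.9812 or 2.173.
θ = 44.46° or 65.29°; the larger is 65.29°.

65.3°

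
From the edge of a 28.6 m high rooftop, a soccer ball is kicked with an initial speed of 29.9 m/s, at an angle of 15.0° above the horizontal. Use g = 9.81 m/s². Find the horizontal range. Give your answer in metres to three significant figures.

Resolve: vₓ = 29.90 cos 15.0° = 28.88 m/s and v_y0 = 29.90 sin 15.0° = 7.739 m/s.
The projectile lands when y = 28.6 + (7.739) t − ½·9.81·t² = 0. Positive root: t = (7.739 + √(7.739² + 2·9.81·28.6)) / 9.81 = (7.739 + 24.92) / 9.81 = 3.329 s.
Horizontal distance: R = vₓ t = 28.88 × 3.329 = 96.15 m.

96.1 m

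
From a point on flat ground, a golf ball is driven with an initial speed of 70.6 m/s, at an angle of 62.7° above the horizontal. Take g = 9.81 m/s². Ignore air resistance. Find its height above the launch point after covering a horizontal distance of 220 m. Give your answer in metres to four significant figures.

199.8 m

Horizontal component vₓ = 70.60 cos 62.7° = 32.38 m/s; vertical v_y0 = 70.60 sin 62.7° = 62.74 m/s.
Time to reach x = 220 m: t = x/vₓ = 220/32.38 = 6.794 s.
Height: y = v_y0 t − ½ g t² = 62.74 × 6.794 − 4.905 × 6.794² = 426.2 − 226.4 = 199.8 m.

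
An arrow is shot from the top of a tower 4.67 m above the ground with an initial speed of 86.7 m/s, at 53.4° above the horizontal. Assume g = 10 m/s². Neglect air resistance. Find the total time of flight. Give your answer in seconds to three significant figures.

vₓ = 86.70 cos 53.4° = 51.69 m/s; v_y0 = 86.70 sin 53.4° = 69.60 m/s.
The projectile lands when y = 4.67 + (69.60) t − ½·10.0·t² = 0. Positive root: t = (69.60 + √(69.60² + 2·10.0·4.67)) / 10.0 = (69.60 + 70.27) / 10.0 = 13.99 s.

14.0 s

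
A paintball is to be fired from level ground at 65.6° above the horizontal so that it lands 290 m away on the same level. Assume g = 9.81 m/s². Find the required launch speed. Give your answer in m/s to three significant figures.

61.5 m/s

From R = (v₀² / g) sin 2θ: v₀ = √(gR / sin 2θ).
v₀ = √(9.81 × 290 / sin 131.2°) = √(2845 / 0.7524) = √3781.0 = 61.49 m/s.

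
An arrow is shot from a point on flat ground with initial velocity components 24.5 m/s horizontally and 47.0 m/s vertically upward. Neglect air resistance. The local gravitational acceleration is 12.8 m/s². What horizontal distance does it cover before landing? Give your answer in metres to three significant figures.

Flight time T = 2 v_y0 / g = 7.344 s.
Range: R = vₓ T = 24.50 × 7.344 = 179.9 m.

180 m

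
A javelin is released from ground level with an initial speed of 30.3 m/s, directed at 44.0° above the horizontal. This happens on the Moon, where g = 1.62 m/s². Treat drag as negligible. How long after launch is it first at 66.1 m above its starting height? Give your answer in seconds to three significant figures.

3.65 s

vₓ = 30.30 cos 44.0° = 21.80 m/s; v_y0 = 30.30 sin 44.0° = 21.05 m/s.
Require v_y0 t − ½ g t² = 66.1, i.e. 0.8100 t² − 21.05 t + 66.1 = 0.
t = [21.05 ± √(21.05² − 2·1.62·66.1)] / 1.62 = (21.05 ± 15.13) / 1.62, so t = 3.654 s or t = 22.33 s.
The first (ascending) time is 3.654 s.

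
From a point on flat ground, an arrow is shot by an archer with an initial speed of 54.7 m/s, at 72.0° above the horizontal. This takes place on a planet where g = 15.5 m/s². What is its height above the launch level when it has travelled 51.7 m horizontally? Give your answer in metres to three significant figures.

Resolve: vₓ = 54.70 cos 72.0° = 16.90 m/s and v_y0 = 54.70 sin 72.0° = 52.02 m/s.
At x = 51.7 m, t = x/vₓ = 51.7/16.90 = 3.059 s.
Height: y = v_y0 t − ½ g t² = 52.02 × 3.059 − 7.750 × 3.059² = 159.1 − 72.50 = 86.62 m.

86.6 m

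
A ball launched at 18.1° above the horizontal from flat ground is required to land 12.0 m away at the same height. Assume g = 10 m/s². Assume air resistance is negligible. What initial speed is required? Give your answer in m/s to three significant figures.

14.3 m/s

From R = (v₀² / g) sin 2θ: v₀ = √(gR / sin 2θ).
v₀ = √(10.0 × 12.0 / sin 36.20°) = √(120.0 / 0.5906) = √203.18 = 14.25 m/s.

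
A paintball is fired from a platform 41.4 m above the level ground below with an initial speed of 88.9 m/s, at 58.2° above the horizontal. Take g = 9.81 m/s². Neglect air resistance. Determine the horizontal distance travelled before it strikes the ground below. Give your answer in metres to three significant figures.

Horizontal component vₓ = 88.90 cos 58.2° = 46.85 m/s; vertical v_y0 = 88.90 sin 58.2° = 75.56 m/s.
The projectile lands when y = 41.4 + (75.56) t − ½·9.81·t² = 0. Positive root: t = (75.56 + √(75.56² + 2·9.81·41.4)) / 9.81 = (75.56 + 80.75) / 9.81 = 15.93 s.
Horizontal distance: R = vₓ t = 46.85 × 15.93 = 746.4 m.

746 m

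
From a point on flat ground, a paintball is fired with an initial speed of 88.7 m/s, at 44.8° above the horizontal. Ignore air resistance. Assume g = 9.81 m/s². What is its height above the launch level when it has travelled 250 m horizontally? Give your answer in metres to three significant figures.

Components: vₓ = 88.70 cos 44.8° = 62.94 m/s, v_y0 = 88.70 sin 44.8° = 62.50 m/s.
Time to reach x = 250 m: t = x/vₓ = 250/62.94 = 3.972 s.
Height: y = v_y0 t − ½ g t² = 62.50 × 3.972 − 4.905 × 3.972² = 248.3 − 77.39 = 170.9 m.

171 m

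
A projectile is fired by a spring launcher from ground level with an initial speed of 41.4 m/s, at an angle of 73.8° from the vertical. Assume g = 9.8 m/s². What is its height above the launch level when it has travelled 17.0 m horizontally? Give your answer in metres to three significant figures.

Resolve: vₓ = 41.40 sin 73.8° = 39.76 m/s and v_y0 = 41.40 cos 73.8° = 11.55 m/s.
At x = 17.0 m, t = x/vₓ = 17.0/39.76 = 0.4276 s.
Height: y = v_y0 t − ½ g t² = 11.55 × 0.4276 − 4.900 × 0.4276² = 4.939 − 0.8960 = 4.043 m.

4.04 m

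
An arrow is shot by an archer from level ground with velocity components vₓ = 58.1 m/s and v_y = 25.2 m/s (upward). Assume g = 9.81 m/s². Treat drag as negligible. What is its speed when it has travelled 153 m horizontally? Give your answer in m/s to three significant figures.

58.1 m/s

Time to reach x = 153 m: t = x/vₓ = 153/58.10 = 2.633 s.
Vertical velocity there: v_y = v_y0 − g t = 25.20 − 9.81 × 2.633 = −0.6336 m/s.
Speed: √(vₓ² + v_y²) = √(58.10² + 0.6336²) = 58.10 m/s.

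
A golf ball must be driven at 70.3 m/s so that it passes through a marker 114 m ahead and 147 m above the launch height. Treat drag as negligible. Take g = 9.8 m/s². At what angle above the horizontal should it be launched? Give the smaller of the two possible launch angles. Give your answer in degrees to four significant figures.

60.22°

Trajectory: y = x tanθ − g x² (1 + tan²θ)/(2v₀²). With x = 114, y = 147, v₀ = 70.3, g = 9.80:
12.89 tan²θ − 114 tanθ + (159.9) = 0.
tanθ = [114 ± √(114² − 4 × 12.89 × (159.9))] / (2 × 12.89) = (114 ± 68.96) / 25.77, giving tanθ = 1.748 or 7.100.
θ = 60.22° or 81.98°; the smaller is 60.22°.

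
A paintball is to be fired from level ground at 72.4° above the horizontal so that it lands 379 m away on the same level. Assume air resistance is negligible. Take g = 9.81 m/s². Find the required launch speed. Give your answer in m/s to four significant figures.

Level-ground range: R = v₀² sin(2θ)/g, so v₀ = √(gR / sin 2θ).
v₀ = √(9.81 × 379 / sin 144.8°) = √(3718 / 0.5764) = √6450.0 = 80.31 m/s.

80.31 m/s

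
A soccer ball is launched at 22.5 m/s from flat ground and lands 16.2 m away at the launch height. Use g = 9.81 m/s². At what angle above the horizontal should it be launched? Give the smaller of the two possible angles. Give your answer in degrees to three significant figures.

9.15°

R = v₀² sin 2θ / g gives sin 2θ = gR/v₀² = 9.81·16.2/22.5² = 0.3139.
2θ = 18.30° or 180° − 18.30° = 161.7°, so θ = 9.148° or 80.85°.
The smaller angle is 9.148°.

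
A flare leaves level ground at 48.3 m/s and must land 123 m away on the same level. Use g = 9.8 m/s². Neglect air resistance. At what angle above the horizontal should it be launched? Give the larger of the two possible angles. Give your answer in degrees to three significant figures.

From R = (v₀²/g) sin 2θ: sin 2θ = 9.80 × 123 / 2332.9 = 0.5167.
2θ = 31.11° or 180° − 31.11° = 148.9°, so θ = 15.56° or 74.44°.
The larger angle is 74.44°.

74.4°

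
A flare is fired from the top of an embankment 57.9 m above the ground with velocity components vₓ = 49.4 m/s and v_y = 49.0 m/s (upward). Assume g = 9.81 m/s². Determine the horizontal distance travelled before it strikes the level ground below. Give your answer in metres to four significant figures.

The projectile lands when y = 57.9 + (49.00) t − ½·9.81·t² = 0. Positive root: t = (49.00 + √(49.00² + 2·9.81·57.9)) / 9.81 = (49.00 + 59.47) / 9.81 = 11.06 s.
Horizontal distance: R = vₓ t = 49.40 × 11.06 = 546.2 m.

546.2 m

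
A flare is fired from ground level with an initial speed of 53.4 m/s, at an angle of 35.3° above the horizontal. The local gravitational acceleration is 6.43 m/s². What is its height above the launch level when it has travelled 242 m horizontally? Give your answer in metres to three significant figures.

Horizontal component vₓ = 53.40 cos 35.3° = 43.58 m/s; vertical v_y0 = 53.40 sin 35.3° = 30.86 m/s.
Time to reach x = 242 m: t = x/vₓ = 242/43.58 = 5.553 s.
Height: y = v_y0 t − ½ g t² = 30.86 × 5.553 − 3.215 × 5.553² = 171.3 − 99.13 = 72.22 m.

72.2 m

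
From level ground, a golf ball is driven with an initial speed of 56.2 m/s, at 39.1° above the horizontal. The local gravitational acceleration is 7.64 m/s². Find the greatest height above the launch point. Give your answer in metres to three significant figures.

Horizontal component vₓ = 56.20 cos 39.1° = 43.61 m/s; vertical v_y0 = 56.20 sin 39.1° = 35.44 m/s.
At the apex v_y = 0, so H = v_y0²/(2g) = 35.44²/15.28 = 82.22 m.

82.2 m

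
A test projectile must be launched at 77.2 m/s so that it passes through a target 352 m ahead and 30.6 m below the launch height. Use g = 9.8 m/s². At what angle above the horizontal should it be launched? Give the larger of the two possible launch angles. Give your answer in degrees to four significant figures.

72.84°

Trajectory: y = x tanθ − g x² (1 + tan²θ)/(2v₀²). With x = 352, y = −30.6, v₀ = 77.2, g = 9.80:
101.9 tan²θ − 352 tanθ + (71.27) = 0.
tanθ = [352 ± √(352² − 4 × 101.9 × (71.27))] / (2 × 101.9) = (352 ± 308.0) / 203.7, giving tanθ = 0.2160 or 3.239.
θ = 12.19° or 72.84°; the larger is 72.84°.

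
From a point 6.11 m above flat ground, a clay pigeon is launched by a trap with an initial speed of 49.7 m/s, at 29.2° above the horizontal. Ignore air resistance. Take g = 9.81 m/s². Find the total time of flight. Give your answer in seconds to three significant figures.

5.18 s

Horizontal component vₓ = 49.70 cos 29.2° = 43.38 m/s; vertical v_y0 = 49.70 sin 29.2° = 24.25 m/s.
With up positive and y = 0 at the ground: y(t) = 6.11 + (24.25) t − 4.905 t². Setting y = 0 and taking the positive root: t = [24.25 + √(24.25² + 2·9.81·6.11)] / 9.81 = (24.25 + 26.60) / 9.81 = 5.184 s.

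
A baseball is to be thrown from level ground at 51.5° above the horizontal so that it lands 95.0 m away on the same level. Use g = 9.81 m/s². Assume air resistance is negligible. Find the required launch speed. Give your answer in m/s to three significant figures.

30.9 m/s

On level ground R = v₀² sin 2θ / g ⇒ v₀ = √(gR / sin 2θ).
v₀ = √(9.81 × 95.0 / sin 103.0°) = √(932.0 / 0.9744) = √956.46 = 30.93 m/s.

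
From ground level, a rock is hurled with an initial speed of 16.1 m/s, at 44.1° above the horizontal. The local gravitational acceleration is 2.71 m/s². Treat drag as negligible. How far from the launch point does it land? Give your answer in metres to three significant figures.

95.6 m

Horizontal component vₓ = 16.10 cos 44.1° = 11.56 m/s; vertical v_y0 = 16.10 sin 44.1° = 11.20 m/s.
Time aloft: T = 2 v_y0 / g = 2 × 11.20 / 2.71 = 8.269 s.
Horizontal distance R = vₓ T = 11.56 × 8.269 = 95.60 m.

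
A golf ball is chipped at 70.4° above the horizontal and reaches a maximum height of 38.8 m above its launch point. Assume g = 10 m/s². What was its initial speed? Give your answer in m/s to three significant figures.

29.6 m/s

At the peak v_y = 0, so v_y0 = √(2gH) = √(2 × 10.0 × 38.8) = 27.86 m/s.
v_y0 = v₀ sin θ ⇒ v₀ = 27.86 / sin 70.4° = 29.57 m/s.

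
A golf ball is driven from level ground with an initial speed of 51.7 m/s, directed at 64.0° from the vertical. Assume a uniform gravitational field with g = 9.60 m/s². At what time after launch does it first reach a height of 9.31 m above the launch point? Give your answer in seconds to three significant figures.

Horizontal component vₓ = 51.70 sin 64.0° = 46.47 m/s; vertical v_y0 = 51.70 cos 64.0° = 22.66 m/s.
Set y = v_y0 t − ½ g t² = 9.31: 4.800 t² − 22.66 t + 9.31 = 0.
Quadratic formula: t = (22.66 ± √334.90) / 9.60 = (22.66 ± 18.30) / 9.60 → t = 0.4545 s or 4.267 s.
The first (ascending) time is 0.4545 s.

0.455 s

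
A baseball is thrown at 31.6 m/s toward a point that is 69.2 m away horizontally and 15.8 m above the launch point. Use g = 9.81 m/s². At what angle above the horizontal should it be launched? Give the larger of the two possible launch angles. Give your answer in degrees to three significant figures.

65.3°

Trajectory: y = x tanθ − g x² (1 + tan²θ)/(2v₀²). With x = 69.2, y = 15.8, v₀ = 31.6, g = 9.81:
23.52 tan²θ − 69.2 tanθ + (39.32) = 0.
tanθ = [69.2 ± √(69.2² − 4 × 23.52 × (39.32))] / (2 × 23.52) = (69.2 ± 33.00) / 47.04, giving tanθ = 0.7695 or 2.172.
θ = 37.58° or 65.28°; the larger is 65.28°.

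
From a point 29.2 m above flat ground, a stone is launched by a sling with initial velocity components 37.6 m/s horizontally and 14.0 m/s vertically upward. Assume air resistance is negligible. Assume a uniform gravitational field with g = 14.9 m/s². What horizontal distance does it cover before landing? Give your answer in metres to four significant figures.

Vertical motion (up positive, ground at y = 0): 7.450 t² − (14.00) t − 29.2 = 0, so t = (14.00 + √(14.00² + 2·14.9·29.2)) / 14.9 = (14.00 + 32.65) / 14.9 = 3.131 s.
Horizontal distance: R = vₓ t = 37.60 × 3.131 = 117.7 m.

117.7 m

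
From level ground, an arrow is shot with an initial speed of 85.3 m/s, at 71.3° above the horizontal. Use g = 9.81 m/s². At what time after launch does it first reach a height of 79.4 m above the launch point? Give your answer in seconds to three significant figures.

1.05 s

vₓ = 85.30 cos 71.3° = 27.35 m/s; v_y0 = 85.30 sin 71.3° = 80.80 m/s.
Set y = v_y0 t − ½ g t² = 79.4: 4.905 t² − 80.80 t + 79.4 = 0.
Quadratic formula: t = (80.80 ± √4970.3) / 9.81 = (80.80 ± 70.50) / 9.81 → t = 1.050 s or 15.42 s.
The first (ascending) time is 1.050 s.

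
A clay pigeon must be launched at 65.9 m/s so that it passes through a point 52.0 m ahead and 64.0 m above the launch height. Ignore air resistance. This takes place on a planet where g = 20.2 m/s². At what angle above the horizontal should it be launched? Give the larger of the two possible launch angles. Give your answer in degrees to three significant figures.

81.3°

Trajectory: y = x tanθ − g x² (1 + tan²θ)/(2v₀²). With x = 52.0, y = 64.0, v₀ = 65.9, g = 20.2:
6.289 tan²θ − 52.0 tanθ + (70.29) = 0.
tanθ = [52.0 ± √(52.0² − 4 × 6.289 × (70.29))] / (2 × 6.289) = (52.0 ± 30.59) / 12.58, giving tanθ = 1.702 or 6.567.
θ = 59.56° or 81.34°; the larger is 81.34°.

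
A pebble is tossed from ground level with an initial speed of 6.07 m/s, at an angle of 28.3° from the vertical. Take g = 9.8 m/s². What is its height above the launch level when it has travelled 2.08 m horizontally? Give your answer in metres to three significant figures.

1.30 m

Resolve: vₓ = 6.070 sin 28.3° = 2.878 m/s and v_y0 = 6.070 cos 28.3° = 5.344 m/s.
Time to reach x = 2.08 m: t = x/vₓ = 2.08/2.878 = 0.7228 s.
Height: y = v_y0 t − ½ g t² = 5.344 × 0.7228 − 4.900 × 0.7228² = 3.863 − 2.560 = 1.303 m.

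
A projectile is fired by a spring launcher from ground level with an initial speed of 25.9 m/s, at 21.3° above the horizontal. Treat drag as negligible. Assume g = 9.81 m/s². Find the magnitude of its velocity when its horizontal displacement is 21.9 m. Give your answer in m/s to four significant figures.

Resolve: vₓ = 25.90 cos 21.3° = 24.13 m/s and v_y0 = 25.90 sin 21.3° = 9.408 m/s.
x = vₓ t ⇒ t = 21.9/24.13 = 0.9076 s.
Vertical velocity there: v_y = v_y0 − g t = 9.408 − 9.81 × 0.9076 = 0.5051 m/s.
Speed: √(vₓ² + v_y²) = √(24.13² + 0.5051²) = 24.14 m/s.

24.14 m/s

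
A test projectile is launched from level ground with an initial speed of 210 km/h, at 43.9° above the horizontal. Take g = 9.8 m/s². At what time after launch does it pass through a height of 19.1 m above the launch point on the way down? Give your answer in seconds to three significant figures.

7.75 s

Convert: 210 km/h = 210/3.6 = 58.33 m/s.
vₓ = 58.33 cos 43.9° = 42.03 m/s; v_y0 = 58.33 sin 43.9° = 40.45 m/s.
Require v_y0 t − ½ g t² = 19.1, i.e. 4.900 t² − 40.45 t + 19.1 = 0.
Quadratic formula: t = (40.45 ± √1261.7) / 9.80 = (40.45 ± 35.52) / 9.80 → t = 0.5028 s or 7.752 s.
The descending-branch root is 7.752 s.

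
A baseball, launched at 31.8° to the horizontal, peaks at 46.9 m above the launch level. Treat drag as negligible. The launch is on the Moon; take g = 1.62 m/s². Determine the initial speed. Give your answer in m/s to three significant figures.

23.4 m/s

At the peak v_y = 0, so v_y0 = √(2gH) = √(2 × 1.62 × 46.9) = 12.33 m/s.
v_y0 = v₀ sin θ ⇒ v₀ = 12.33 / sin 31.8° = 23.39 m/s.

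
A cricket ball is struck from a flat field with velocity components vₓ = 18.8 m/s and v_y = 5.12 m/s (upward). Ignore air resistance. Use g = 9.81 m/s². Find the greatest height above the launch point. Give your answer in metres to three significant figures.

At the apex v_y = 0, so H = v_y0²/(2g) = 5.120²/19.62 = 1.336 m.

1.34 m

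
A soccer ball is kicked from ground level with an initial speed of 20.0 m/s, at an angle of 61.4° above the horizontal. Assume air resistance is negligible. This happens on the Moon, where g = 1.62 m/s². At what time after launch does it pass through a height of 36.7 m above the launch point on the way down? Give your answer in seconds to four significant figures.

Components: vₓ = 20.00 cos 61.4° = 9.574 m/s, v_y0 = 20.00 sin 61.4° = 17.56 m/s.
Require v_y0 t − ½ g t² = 36.7, i.e. 0.8100 t² − 17.56 t + 36.7 = 0.
t = [17.56 ± √(17.56² − 2·1.62·36.7)] / 1.62 = (17.56 ± 13.76) / 1.62, so t = 2.343 s or t = 19.34 s.
The descending-branch root is 19.34 s.

19.34 s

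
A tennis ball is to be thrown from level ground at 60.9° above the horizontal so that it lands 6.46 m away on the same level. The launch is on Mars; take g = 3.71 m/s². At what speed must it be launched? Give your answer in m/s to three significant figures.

5.31 m/s

Level-ground range: R = v₀² sin(2θ)/g, so v₀ = √(gR / sin 2θ).
v₀ = √(3.71 × 6.46 / sin 121.8°) = √(23.97 / 0.8499) = √28.200 = 5.310 m/s.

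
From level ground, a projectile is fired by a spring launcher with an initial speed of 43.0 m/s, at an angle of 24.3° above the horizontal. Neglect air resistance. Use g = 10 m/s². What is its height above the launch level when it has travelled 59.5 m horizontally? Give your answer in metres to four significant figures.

Components: vₓ = 43.00 cos 24.3° = 39.19 m/s, v_y0 = 43.00 sin 24.3° = 17.70 m/s.
At x = 59.5 m, t = x/vₓ = 59.5/39.19 = 1.518 s.
Height: y = v_y0 t − ½ g t² = 17.70 × 1.518 − 5.000 × 1.518² = 26.87 − 11.53 = 15.34 m.

15.34 m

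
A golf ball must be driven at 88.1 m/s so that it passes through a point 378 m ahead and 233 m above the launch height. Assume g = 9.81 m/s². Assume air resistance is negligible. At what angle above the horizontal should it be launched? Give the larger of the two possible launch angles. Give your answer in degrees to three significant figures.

Trajectory: y = x tanθ − g x² (1 + tan²θ)/(2v₀²). With x = 378, y = 233, v₀ = 88.1, g = 9.81:
90.30 tan²θ − 378 tanθ + (323.3) = 0.
tanθ = [378 ± √(378² − 4 × 90.30 × (323.3))] / (2 × 90.30) = (378 ± 161.6) / 180.6, giving tanθ = 1.198 or 2.988.
θ = 50.15° or 71.50°; the larger is 71.50°.

71.5°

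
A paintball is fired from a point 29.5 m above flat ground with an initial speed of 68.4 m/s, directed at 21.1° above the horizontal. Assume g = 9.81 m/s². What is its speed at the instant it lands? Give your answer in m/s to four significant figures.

72.51 m/s

Horizontal component vₓ = 68.40 cos 21.1° = 63.81 m/s; vertical v_y0 = 68.40 sin 21.1° = 24.62 m/s.
Vertical motion (up positive, ground at y = 0): 4.905 t² − (24.62) t − 29.5 = 0, so t = (24.62 + √(24.62² + 2·9.81·29.5)) / 9.81 = (24.62 + 34.43) / 9.81 = 6.019 s.
Vertical velocity at impact: v_y = v_y0 − g t = 24.62 − 9.81 × 6.019 = −34.43 m/s.
Speed: |v| = √(vₓ² + v_y²) = √(63.81² + 34.43²) = 72.51 m/s.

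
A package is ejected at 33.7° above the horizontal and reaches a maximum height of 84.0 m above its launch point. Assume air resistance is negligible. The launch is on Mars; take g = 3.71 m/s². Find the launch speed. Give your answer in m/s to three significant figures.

45.0 m/s

At the peak v_y = 0, so v_y0 = √(2gH) = √(2 × 3.71 × 84.0) = 24.97 m/s.
v_y0 = v₀ sin θ ⇒ v₀ = 24.97 / sin 33.7° = 45.00 m/s.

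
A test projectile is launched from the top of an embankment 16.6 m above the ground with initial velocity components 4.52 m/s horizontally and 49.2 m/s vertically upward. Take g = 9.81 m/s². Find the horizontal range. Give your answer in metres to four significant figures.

Vertical motion (up positive, ground at y = 0): 4.905 t² − (49.20) t − 16.6 = 0, so t = (49.20 + √(49.20² + 2·9.81·16.6)) / 9.81 = (49.20 + 52.41) / 9.81 = 10.36 s.
Horizontal distance: R = vₓ t = 4.520 × 10.36 = 46.82 m.

46.82 m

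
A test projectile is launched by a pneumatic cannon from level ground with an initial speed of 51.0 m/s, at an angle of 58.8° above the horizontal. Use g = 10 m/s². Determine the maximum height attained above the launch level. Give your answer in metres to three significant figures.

95.2 m

Horizontal component vₓ = 51.00 cos 58.8° = 26.42 m/s; vertical v_y0 = 51.00 sin 58.8° = 43.62 m/s.
Peak height H = v_y0² / (2g) = 1903.0 / 20.00 = 95.15 m.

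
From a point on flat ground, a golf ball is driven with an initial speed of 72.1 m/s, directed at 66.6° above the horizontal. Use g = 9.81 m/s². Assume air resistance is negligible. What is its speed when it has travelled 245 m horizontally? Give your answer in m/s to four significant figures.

Horizontal component vₓ = 72.10 cos 66.6° = 28.63 m/s; vertical v_y0 = 72.10 sin 66.6° = 66.17 m/s.
At x = 245 m, t = x/vₓ = 245/28.63 = 8.556 s.
Vertical velocity there: v_y = v_y0 − g t = 66.17 − 9.81 × 8.556 = −17.77 m/s.
Speed: √(vₓ² + v_y²) = √(28.63² + 17.77²) = 33.70 m/s.

33.70 m/s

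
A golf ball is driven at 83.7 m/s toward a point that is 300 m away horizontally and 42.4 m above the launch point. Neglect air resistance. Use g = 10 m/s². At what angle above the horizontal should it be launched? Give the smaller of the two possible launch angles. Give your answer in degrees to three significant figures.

Trajectory: y = x tanθ − g x² (1 + tan²θ)/(2v₀²). With x = 300, y = 42.4, v₀ = 83.7, g = 10.0:
64.23 tan²θ − 300 tanθ + (106.6) = 0.
tanθ = [300 ± √(300² − 4 × 64.23 × (106.6))] / (2 × 64.23) = (300 ± 250.2) / 128.5, giving tanθ = 0.3876 or 4.283.
θ = 21.19° or 76.86°; the smaller is 21.19°.

21.2°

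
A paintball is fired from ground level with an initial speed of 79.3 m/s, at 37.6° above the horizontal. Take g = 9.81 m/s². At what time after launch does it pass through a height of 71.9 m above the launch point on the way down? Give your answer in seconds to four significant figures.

8.041 s

Horizontal component vₓ = 79.30 cos 37.6° = 62.83 m/s; vertical v_y0 = 79.30 sin 37.6° = 48.38 m/s.
Require v_y0 t − ½ g t² = 71.9, i.e. 4.905 t² − 48.38 t + 71.9 = 0.
Quadratic formula: t = (48.38 ± √930.38) / 9.81 = (48.38 ± 30.50) / 9.81 → t = 1.823 s or 8.041 s.
The descending-branch root is 8.041 s.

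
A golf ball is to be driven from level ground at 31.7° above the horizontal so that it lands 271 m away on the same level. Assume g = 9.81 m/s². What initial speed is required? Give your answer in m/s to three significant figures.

54.5 m/s

Level-ground range: R = v₀² sin(2θ)/g, so v₀ = √(gR / sin 2θ).
v₀ = √(9.81 × 271 / sin 63.40°) = √(2659 / 0.8942) = √2973.2 = 54.53 m/s.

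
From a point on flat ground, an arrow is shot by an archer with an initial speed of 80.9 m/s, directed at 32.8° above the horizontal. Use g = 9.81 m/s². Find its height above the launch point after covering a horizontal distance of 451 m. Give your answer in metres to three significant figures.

vₓ = 80.90 cos 32.8° = 68.00 m/s; v_y0 = 80.90 sin 32.8° = 43.82 m/s.
x = vₓ t ⇒ t = 451/68.00 = 6.632 s.
Height: y = v_y0 t − ½ g t² = 43.82 × 6.632 − 4.905 × 6.632² = 290.6 − 215.7 = 74.90 m.

74.9 m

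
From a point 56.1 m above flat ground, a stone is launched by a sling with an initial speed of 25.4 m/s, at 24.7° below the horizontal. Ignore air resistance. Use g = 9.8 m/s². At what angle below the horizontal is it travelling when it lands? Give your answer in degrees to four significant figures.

Resolve: vₓ = 25.40 cos 24.7° = 23.08 m/s and v_y0 = −10.61 m/s (downward).
Vertical motion (up positive, ground at y = 0): 4.900 t² − (−10.61) t − 56.1 = 0, so t = (−10.61 + √(10.61² + 2·9.80·56.1)) / 9.80 = (−10.61 + 34.82) / 9.80 = 2.470 s.
At impact: v_y = v_y0 − g t = −34.82 m/s; vₓ = 23.08 m/s.
Angle below horizontal: arctan(|v_y|/vₓ) = arctan(34.82/23.08) = 56.46°.

56.46°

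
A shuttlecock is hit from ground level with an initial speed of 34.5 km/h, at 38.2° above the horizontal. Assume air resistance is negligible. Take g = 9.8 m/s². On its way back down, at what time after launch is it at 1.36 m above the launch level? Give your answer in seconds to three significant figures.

Convert: 34.5 km/h = 34.5/3.6 = 9.583 m/s.
Components: vₓ = 9.583 cos 38.2° = 7.531 m/s, v_y0 = 9.583 sin 38.2° = 5.926 m/s.
Require v_y0 t − ½ g t² = 1.36, i.e. 4.900 t² − 5.926 t + 1.36 = 0.
Quadratic formula: t = (5.926 ± √8.4664) / 9.80 = (5.926 ± 2.910) / 9.80 → t = 0.3078 s or 0.9016 s.
The descending-branch root is 0.9016 s.

0.902 s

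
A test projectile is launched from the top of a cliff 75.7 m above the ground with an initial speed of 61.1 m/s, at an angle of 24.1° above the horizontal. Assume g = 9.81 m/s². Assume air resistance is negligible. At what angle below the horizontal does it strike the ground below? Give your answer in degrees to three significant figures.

39.5°

vₓ = 61.10 cos 24.1° = 55.77 m/s; v_y0 = 61.10 sin 24.1° = 24.95 m/s.
The projectile lands when y = 75.7 + (24.95) t − ½·9.81·t² = 0. Positive root: t = (24.95 + √(24.95² + 2·9.81·75.7)) / 9.81 = (24.95 + 45.91) / 9.81 = 7.223 s.
At impact: v_y = v_y0 − g t = −45.91 m/s; vₓ = 55.77 m/s.
Angle below horizontal: arctan(|v_y|/vₓ) = arctan(45.91/55.77) = 39.46°.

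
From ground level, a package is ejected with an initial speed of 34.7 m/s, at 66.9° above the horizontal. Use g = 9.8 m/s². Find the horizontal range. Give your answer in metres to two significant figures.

89 m

Horizontal component vₓ = 34.70 cos 66.9° = 13.61 m/s; vertical v_y0 = 34.70 sin 66.9° = 31.92 m/s.
Time aloft: T = 2 v_y0 / g = 2 × 31.92 / 9.80 = 6.514 s.
Horizontal distance R = vₓ T = 13.61 × 6.514 = 88.68 m.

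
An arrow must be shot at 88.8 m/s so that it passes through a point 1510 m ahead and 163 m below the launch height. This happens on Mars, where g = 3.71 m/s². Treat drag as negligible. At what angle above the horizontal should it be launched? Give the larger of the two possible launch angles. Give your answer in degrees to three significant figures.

68.5°

Trajectory: y = x tanθ − g x² (1 + tan²θ)/(2v₀²). With x = 1510, y = −163, v₀ = 88.8, g = 3.71:
536.4 tan²θ − 1510 tanθ + (373.4) = 0.
tanθ = [1510 ± √(1510² − 4 × 536.4 × (373.4))] / (2 × 536.4) = (1510 ± 1216) / 1073, giving tanθ = 0.2739 or 2.541.
θ = 15.32° or 68.52°; the larger is 68.52°.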